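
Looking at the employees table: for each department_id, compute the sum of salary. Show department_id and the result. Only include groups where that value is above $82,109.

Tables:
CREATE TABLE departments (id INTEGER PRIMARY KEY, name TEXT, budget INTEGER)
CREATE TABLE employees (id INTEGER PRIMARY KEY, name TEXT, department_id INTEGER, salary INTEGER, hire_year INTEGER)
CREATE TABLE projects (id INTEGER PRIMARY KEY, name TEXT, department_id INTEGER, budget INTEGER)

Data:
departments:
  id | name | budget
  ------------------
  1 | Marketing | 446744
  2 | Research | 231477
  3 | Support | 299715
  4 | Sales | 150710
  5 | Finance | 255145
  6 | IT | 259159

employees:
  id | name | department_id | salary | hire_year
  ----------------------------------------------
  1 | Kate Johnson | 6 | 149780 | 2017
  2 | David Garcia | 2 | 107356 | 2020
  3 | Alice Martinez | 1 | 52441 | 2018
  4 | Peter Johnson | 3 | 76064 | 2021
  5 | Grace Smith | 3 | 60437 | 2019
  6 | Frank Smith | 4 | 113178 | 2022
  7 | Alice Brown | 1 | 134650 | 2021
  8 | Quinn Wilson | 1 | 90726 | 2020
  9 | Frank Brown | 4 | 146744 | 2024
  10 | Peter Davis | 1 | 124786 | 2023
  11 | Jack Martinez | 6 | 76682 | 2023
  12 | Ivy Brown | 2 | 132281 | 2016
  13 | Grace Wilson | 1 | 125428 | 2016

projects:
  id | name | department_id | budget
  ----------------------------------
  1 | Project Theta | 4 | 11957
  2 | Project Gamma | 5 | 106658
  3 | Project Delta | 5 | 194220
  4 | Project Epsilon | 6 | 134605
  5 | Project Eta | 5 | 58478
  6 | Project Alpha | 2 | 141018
SELECT department_id, SUM(salary) AS sum_salary FROM employees GROUP BY department_id HAVING SUM(salary) > 82109

Execution result:
department_id | sum_salary
1 | 528031
2 | 239637
3 | 136501
4 | 259922
6 | 226462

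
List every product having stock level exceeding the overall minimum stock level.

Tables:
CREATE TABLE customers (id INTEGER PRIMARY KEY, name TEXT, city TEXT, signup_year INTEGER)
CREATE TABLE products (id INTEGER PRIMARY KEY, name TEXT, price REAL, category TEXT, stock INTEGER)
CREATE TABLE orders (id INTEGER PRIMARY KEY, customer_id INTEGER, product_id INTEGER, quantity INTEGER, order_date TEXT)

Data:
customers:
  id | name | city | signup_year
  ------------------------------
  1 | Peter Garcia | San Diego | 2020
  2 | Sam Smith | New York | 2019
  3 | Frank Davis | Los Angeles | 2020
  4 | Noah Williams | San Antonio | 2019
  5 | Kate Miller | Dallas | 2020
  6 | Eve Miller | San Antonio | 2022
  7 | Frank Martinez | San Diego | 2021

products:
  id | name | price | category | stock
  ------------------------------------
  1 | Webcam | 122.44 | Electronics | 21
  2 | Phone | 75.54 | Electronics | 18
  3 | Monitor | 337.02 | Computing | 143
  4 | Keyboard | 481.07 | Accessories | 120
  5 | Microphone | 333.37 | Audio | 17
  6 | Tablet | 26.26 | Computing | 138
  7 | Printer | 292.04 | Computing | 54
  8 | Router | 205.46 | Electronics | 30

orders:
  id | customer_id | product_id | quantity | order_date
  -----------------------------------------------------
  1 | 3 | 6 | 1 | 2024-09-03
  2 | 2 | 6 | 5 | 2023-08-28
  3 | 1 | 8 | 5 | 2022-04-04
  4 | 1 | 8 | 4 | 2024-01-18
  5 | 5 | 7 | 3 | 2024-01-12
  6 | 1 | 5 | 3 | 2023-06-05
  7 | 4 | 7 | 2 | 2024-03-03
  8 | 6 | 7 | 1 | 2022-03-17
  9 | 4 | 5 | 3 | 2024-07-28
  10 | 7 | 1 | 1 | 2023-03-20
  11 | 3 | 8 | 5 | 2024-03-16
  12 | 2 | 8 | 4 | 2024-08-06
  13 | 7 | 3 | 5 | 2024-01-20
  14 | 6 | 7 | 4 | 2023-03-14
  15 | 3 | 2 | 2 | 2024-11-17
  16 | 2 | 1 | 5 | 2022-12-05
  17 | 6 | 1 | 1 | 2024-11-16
SELECT name, stock FROM products WHERE stock > (SELECT MIN(stock) FROM products)

Execution result:
name | stock
Webcam | 21
Phone | 18
Monitor | 143
Keyboard | 120
Tablet | 138
Printer | 54
Router | 30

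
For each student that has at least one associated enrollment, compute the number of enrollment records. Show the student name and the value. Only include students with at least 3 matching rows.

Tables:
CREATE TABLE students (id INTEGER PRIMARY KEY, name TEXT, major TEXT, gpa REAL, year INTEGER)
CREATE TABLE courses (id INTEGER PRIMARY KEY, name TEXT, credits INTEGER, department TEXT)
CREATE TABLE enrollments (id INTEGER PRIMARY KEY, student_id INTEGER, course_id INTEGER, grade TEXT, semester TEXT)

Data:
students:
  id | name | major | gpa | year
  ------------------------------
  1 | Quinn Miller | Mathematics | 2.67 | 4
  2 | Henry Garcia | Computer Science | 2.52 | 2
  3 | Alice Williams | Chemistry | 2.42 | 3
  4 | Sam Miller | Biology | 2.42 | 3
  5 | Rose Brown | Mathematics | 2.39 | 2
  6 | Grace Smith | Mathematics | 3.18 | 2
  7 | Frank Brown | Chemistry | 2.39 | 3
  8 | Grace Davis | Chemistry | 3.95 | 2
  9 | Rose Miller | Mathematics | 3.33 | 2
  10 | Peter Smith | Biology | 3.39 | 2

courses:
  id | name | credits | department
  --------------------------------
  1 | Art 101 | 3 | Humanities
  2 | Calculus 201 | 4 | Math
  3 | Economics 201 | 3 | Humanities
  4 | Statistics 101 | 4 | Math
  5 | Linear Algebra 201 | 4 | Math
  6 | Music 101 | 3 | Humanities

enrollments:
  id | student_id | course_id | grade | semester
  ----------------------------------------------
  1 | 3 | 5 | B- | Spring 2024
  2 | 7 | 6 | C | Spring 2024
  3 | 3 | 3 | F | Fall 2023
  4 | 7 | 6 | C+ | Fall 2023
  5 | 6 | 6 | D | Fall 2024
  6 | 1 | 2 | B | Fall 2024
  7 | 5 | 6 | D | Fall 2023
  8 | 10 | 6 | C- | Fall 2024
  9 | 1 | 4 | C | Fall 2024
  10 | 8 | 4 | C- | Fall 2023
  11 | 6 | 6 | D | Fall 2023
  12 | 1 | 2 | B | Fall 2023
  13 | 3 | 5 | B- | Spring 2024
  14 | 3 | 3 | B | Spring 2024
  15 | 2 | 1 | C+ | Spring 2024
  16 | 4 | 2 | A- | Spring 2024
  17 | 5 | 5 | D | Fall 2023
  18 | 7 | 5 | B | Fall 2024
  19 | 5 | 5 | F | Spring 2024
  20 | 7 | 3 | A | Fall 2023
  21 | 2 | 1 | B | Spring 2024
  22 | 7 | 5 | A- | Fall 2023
SELECT p.name, COUNT(*) AS n FROM enrollments c JOIN students p ON c.student_id = p.id GROUP BY p.id, p.name HAVING COUNT(*) >= 3

Execution result:
name | n
Quinn Miller | 3
Alice Williams | 4
Rose Brown | 3
Frank Brown | 5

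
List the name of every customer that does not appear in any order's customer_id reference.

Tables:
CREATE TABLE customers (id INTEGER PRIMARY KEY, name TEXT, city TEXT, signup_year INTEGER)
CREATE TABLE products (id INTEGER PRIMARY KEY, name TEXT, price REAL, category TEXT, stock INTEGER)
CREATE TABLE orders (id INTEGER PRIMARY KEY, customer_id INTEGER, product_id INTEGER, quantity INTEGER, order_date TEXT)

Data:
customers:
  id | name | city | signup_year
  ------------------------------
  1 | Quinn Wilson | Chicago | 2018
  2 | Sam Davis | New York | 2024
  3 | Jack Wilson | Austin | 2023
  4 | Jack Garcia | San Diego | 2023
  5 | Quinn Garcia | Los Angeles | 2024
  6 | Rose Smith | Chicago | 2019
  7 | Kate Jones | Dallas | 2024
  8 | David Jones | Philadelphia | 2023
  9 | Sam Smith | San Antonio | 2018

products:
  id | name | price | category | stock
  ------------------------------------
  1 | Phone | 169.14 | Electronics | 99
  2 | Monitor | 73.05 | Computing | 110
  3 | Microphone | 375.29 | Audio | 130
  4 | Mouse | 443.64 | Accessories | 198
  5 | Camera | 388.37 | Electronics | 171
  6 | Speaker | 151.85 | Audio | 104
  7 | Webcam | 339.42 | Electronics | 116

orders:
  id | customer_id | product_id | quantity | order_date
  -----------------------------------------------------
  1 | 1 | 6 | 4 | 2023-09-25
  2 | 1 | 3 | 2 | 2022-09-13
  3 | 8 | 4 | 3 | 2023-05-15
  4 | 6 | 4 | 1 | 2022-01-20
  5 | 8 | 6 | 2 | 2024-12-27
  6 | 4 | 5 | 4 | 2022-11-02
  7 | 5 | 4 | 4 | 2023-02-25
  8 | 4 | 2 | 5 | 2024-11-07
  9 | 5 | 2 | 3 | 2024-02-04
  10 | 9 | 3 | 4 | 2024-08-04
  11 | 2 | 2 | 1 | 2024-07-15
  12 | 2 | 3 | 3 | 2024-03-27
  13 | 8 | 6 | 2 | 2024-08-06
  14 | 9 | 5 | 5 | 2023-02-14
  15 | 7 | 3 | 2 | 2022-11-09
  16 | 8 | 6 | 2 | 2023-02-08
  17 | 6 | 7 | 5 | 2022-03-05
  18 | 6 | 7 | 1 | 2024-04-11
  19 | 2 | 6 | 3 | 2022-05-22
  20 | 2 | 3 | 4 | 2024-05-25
SELECT p.name FROM customers p LEFT JOIN orders c ON c.customer_id = p.id WHERE c.id IS NULL

Execution result:
Jack Wilson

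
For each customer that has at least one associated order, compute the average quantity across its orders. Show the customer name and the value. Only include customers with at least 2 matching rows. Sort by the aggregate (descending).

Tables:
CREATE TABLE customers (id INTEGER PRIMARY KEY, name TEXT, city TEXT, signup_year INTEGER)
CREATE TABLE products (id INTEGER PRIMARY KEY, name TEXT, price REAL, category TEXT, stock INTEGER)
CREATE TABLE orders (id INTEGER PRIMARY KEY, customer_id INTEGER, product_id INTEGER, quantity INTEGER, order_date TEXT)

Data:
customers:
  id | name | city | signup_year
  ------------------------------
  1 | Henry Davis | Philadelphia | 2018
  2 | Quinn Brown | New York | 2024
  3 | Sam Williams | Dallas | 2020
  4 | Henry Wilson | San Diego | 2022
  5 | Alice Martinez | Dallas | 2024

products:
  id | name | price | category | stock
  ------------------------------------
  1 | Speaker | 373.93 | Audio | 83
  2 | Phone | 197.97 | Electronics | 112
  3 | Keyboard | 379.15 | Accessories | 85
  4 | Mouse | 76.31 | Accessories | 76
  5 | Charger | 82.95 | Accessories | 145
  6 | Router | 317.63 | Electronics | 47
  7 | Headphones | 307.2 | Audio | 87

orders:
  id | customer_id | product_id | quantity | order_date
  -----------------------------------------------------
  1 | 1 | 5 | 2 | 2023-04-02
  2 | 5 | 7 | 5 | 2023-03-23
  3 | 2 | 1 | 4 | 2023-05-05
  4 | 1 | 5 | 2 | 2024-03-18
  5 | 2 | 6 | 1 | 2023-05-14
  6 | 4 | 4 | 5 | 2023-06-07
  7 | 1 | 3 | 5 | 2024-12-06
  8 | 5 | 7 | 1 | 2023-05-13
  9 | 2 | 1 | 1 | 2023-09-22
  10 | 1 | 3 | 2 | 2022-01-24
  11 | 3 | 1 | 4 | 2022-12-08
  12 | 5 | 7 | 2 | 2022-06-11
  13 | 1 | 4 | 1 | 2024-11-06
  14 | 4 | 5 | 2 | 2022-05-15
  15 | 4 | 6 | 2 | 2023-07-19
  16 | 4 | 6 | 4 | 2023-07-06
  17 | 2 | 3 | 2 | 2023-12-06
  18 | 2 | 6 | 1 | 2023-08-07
SELECT p.name, AVG(c.quantity) AS avg_quantity FROM orders c JOIN customers p ON c.customer_id = p.id GROUP BY p.id, p.name HAVING COUNT(*) >= 2 ORDER BY avg_quantity DESC

Execution result:
name | avg_quantity
Henry Wilson | 3.25
Alice Martinez | 2.67
Henry Davis | 2.40
Quinn Brown | 1.80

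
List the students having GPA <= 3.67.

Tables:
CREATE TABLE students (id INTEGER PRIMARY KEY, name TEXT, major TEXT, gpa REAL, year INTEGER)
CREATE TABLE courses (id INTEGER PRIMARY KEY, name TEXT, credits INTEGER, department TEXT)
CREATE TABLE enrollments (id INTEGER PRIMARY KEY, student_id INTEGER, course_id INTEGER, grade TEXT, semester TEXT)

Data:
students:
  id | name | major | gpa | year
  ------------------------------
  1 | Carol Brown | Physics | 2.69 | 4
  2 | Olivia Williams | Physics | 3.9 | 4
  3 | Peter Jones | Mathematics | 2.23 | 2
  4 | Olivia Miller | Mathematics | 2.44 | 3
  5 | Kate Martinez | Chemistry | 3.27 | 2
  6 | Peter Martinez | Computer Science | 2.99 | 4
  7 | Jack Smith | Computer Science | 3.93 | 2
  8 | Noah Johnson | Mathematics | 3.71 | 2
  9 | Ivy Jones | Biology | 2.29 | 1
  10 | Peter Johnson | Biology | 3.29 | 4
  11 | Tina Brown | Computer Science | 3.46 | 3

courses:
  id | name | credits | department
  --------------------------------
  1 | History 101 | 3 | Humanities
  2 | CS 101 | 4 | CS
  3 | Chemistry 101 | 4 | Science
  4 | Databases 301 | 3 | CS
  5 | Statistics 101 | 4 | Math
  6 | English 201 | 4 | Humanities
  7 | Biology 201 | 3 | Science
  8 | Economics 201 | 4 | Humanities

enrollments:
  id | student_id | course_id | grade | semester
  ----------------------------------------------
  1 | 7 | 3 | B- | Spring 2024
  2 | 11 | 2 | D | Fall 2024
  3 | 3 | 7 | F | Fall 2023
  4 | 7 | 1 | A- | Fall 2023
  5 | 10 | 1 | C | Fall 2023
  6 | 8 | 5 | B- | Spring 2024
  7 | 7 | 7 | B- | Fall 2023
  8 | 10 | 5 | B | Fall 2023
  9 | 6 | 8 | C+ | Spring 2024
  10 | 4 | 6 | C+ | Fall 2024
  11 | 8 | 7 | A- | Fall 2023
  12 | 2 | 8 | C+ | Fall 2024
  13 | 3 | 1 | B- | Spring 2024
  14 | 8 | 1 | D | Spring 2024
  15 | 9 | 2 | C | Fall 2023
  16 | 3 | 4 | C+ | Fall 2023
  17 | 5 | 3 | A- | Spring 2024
SELECT name, gpa FROM students WHERE gpa <= 3.67

Execution result:
name | gpa
Carol Brown | 2.69
Peter Jones | 2.23
Olivia Miller | 2.44
Kate Martinez | 3.27
Peter Martinez | 2.99
Ivy Jones | 2.29
Peter Johnson | 3.29
Tina Brown | 3.46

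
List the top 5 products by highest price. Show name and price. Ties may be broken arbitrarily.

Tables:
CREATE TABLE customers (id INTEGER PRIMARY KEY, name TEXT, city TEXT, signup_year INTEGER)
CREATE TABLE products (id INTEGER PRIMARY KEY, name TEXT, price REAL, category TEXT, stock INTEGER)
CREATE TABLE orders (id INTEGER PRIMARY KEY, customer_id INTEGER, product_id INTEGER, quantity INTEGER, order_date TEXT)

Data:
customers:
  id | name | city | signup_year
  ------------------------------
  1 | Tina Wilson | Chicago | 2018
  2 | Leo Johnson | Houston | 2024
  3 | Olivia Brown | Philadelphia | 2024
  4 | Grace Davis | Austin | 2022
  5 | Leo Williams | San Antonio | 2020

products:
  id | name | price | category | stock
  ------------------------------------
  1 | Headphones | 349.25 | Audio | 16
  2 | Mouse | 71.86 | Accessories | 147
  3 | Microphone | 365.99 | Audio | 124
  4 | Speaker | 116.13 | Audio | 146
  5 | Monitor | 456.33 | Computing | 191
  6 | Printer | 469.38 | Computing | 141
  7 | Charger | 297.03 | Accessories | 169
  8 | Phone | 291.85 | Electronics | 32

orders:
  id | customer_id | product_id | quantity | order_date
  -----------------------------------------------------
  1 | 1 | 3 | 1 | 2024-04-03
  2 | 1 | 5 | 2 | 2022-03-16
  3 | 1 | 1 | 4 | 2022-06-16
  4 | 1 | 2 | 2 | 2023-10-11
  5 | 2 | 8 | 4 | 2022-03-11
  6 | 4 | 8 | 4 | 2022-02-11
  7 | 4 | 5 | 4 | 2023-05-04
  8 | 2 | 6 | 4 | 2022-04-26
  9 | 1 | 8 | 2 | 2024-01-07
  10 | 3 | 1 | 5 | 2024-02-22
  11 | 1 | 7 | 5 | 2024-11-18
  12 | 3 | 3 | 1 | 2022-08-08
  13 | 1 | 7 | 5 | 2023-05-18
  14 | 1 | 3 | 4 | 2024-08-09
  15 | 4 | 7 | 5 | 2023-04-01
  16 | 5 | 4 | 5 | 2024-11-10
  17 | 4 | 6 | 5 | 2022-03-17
SELECT name, price FROM products ORDER BY price DESC LIMIT 5

Execution result:
name | price
Printer | 469.38
Monitor | 456.33
Microphone | 365.99
Headphones | 349.25
Charger | 297.03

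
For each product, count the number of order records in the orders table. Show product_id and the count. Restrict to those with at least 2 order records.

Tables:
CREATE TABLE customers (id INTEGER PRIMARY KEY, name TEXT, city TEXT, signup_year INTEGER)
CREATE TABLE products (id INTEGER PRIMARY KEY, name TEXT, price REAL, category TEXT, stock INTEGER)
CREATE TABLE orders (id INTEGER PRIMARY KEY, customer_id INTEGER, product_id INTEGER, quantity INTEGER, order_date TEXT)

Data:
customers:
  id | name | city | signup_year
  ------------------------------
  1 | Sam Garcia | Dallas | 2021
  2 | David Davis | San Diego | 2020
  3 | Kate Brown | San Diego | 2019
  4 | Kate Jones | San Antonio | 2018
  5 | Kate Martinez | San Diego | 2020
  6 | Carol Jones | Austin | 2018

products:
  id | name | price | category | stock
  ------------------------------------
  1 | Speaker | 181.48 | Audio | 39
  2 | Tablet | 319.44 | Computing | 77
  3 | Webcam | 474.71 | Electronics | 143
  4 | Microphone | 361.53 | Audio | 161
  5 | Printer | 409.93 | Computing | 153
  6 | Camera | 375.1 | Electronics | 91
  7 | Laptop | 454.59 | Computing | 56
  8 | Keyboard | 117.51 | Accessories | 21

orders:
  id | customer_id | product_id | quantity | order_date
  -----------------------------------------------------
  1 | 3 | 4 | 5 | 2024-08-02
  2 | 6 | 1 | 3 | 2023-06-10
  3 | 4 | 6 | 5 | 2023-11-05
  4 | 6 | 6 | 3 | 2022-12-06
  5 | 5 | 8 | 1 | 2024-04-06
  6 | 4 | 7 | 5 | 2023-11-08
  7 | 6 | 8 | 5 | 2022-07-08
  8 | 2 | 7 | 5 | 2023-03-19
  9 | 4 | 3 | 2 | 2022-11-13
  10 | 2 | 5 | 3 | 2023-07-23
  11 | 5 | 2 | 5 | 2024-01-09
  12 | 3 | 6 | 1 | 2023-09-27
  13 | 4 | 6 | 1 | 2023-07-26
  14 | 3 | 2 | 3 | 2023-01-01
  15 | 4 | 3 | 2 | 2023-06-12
SELECT product_id, COUNT(*) AS order_count FROM orders GROUP BY product_id HAVING COUNT(*) >= 2

Execution result:
product_id | order_count
2 | 2
3 | 2
6 | 4
7 | 2
8 | 2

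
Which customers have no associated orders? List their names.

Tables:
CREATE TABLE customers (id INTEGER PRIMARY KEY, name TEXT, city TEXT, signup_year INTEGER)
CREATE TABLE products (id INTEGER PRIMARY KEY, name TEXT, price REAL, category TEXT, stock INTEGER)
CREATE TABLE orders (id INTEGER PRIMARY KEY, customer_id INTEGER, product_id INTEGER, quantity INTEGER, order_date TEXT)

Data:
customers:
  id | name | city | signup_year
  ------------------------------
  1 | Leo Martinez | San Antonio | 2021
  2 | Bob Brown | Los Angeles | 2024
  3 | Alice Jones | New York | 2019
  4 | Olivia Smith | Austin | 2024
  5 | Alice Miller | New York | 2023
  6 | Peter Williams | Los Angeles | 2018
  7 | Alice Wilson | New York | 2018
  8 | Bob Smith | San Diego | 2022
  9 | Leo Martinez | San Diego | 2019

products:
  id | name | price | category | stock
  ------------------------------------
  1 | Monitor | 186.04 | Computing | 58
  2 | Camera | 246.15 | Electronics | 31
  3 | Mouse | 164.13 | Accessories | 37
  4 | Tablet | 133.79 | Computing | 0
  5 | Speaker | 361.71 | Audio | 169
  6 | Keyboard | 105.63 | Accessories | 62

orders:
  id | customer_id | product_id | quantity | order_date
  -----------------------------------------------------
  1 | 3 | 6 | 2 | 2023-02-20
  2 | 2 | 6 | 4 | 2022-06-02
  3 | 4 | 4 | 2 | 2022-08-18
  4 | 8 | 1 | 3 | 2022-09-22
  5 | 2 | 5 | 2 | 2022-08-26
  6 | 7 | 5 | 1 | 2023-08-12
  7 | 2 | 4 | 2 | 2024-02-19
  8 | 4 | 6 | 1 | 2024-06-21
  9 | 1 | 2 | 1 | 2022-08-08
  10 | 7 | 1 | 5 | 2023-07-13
SELECT p.name FROM customers p LEFT JOIN orders c ON c.customer_id = p.id WHERE c.id IS NULL

Execution result:
name
Alice Miller
Peter Williams
Leo Martinez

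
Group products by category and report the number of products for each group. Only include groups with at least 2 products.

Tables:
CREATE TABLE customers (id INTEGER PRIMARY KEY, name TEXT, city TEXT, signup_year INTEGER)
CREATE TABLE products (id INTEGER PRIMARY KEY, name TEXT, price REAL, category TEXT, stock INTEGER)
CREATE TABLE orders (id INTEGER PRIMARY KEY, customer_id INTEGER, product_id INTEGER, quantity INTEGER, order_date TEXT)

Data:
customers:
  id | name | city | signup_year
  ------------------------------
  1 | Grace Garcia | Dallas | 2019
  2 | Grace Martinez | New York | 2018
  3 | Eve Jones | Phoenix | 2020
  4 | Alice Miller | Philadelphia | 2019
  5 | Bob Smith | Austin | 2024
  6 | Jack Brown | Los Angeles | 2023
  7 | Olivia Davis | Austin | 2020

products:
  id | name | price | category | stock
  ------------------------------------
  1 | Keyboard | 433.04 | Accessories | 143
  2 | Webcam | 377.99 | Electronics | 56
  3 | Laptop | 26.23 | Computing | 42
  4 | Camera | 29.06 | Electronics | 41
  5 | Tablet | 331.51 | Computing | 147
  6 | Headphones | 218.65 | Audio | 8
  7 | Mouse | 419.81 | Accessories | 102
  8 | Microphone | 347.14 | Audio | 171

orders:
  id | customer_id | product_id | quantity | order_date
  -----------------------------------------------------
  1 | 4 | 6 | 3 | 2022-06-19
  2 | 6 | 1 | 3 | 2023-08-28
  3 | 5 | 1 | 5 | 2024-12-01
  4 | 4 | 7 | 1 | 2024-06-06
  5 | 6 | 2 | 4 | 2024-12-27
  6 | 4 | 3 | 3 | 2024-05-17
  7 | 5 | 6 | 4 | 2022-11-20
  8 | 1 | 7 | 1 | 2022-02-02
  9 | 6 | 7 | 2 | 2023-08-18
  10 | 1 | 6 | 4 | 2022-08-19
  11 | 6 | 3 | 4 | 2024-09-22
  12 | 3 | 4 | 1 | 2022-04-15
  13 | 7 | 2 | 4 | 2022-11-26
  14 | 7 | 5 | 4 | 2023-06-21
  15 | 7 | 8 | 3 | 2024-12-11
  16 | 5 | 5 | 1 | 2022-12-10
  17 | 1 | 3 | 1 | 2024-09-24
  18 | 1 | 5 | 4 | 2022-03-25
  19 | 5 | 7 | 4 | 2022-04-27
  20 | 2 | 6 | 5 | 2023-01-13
SELECT category, COUNT(*) AS n FROM products GROUP BY category HAVING COUNT(*) >= 2

Execution result:
category | n
Accessories | 2
Audio | 2
Computing | 2
Electronics | 2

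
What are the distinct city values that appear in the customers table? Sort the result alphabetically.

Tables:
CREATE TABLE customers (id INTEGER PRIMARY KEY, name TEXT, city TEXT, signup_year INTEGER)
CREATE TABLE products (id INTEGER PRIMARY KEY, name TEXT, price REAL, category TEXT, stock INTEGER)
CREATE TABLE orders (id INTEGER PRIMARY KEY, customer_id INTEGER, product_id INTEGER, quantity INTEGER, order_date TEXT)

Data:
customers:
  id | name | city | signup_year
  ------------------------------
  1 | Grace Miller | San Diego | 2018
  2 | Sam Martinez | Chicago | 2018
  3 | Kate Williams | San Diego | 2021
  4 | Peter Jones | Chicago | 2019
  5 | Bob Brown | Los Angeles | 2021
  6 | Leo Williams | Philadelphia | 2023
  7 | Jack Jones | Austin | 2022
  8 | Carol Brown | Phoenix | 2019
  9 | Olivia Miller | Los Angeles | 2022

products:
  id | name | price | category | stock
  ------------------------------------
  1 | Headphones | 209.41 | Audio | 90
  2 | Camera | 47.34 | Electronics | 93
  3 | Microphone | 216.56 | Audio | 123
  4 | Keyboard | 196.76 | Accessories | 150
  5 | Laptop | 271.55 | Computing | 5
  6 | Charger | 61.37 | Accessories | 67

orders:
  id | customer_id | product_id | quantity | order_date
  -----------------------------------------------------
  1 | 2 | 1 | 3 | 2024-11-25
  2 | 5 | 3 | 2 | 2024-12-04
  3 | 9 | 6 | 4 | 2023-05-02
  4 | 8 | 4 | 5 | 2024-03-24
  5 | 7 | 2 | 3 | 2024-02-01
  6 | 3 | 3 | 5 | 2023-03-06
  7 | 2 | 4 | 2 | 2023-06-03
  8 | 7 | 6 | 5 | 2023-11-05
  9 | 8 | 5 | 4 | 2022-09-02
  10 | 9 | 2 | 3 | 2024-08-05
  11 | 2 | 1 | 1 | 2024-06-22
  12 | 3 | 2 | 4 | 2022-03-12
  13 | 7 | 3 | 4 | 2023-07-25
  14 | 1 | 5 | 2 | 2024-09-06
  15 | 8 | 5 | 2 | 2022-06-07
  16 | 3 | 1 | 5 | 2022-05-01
SELECT DISTINCT city FROM customers ORDER BY city

Execution result:
city
Austin
Chicago
Los Angeles
Philadelphia
Phoenix
San Diego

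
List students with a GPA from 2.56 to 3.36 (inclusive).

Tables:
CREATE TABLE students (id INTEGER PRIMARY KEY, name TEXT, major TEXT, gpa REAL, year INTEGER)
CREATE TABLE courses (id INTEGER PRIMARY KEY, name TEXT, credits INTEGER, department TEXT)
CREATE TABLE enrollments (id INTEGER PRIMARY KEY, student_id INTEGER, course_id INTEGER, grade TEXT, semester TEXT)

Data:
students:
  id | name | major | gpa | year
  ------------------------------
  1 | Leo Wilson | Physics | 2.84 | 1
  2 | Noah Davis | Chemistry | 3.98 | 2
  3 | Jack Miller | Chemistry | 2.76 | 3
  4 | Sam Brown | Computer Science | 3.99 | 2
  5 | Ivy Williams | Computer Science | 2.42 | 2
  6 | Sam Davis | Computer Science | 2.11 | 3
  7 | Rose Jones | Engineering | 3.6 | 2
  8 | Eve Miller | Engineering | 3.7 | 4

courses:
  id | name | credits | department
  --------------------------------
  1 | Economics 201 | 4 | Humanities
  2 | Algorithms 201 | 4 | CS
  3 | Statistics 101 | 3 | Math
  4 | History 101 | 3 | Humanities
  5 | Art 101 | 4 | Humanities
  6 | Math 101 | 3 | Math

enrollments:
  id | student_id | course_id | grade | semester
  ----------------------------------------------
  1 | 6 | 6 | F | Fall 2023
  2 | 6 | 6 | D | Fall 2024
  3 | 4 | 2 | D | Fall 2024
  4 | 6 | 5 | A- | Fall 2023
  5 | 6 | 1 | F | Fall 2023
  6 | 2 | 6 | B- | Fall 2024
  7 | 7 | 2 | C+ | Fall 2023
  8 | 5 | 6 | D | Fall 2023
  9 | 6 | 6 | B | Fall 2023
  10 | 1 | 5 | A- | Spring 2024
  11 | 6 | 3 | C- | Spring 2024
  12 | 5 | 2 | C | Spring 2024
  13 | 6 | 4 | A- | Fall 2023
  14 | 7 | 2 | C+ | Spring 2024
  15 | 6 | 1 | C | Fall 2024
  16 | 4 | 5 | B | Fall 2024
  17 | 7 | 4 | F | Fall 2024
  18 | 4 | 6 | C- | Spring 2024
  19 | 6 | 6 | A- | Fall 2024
SELECT name, gpa FROM students WHERE gpa BETWEEN 2.56 AND 3.36

Execution result:
name | gpa
Leo Wilson | 2.84
Jack Miller | 2.76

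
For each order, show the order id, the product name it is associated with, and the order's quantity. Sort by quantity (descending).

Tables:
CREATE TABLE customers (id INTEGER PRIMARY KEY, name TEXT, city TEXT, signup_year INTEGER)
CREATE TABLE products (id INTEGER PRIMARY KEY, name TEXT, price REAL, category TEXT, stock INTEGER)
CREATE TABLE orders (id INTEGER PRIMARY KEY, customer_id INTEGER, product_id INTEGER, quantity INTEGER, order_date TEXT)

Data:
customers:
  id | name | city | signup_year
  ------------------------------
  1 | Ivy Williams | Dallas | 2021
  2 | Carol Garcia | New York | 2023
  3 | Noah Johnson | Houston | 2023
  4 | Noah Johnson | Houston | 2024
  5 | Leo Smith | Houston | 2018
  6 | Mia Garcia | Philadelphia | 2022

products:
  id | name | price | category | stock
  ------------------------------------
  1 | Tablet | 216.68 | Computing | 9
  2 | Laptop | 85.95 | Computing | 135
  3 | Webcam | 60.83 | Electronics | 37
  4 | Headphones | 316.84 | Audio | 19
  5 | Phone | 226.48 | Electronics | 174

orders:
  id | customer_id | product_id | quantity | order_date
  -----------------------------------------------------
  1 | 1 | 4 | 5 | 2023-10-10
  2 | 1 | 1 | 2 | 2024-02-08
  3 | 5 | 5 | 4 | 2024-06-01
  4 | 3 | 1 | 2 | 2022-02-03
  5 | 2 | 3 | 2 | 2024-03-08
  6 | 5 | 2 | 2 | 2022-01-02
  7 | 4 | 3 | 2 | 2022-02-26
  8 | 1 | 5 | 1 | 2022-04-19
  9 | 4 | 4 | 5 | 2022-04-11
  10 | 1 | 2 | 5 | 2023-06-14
SELECT c.id, p.name AS product, c.quantity FROM orders c JOIN products p ON c.product_id = p.id ORDER BY c.quantity DESC

Execution result:
id | product | quantity
1 | Headphones | 5
9 | Headphones | 5
10 | Laptop | 5
3 | Phone | 4
2 | Tablet | 2
4 | Tablet | 2
5 | Webcam | 2
6 | Laptop | 2
7 | Webcam | 2
8 | Phone | 1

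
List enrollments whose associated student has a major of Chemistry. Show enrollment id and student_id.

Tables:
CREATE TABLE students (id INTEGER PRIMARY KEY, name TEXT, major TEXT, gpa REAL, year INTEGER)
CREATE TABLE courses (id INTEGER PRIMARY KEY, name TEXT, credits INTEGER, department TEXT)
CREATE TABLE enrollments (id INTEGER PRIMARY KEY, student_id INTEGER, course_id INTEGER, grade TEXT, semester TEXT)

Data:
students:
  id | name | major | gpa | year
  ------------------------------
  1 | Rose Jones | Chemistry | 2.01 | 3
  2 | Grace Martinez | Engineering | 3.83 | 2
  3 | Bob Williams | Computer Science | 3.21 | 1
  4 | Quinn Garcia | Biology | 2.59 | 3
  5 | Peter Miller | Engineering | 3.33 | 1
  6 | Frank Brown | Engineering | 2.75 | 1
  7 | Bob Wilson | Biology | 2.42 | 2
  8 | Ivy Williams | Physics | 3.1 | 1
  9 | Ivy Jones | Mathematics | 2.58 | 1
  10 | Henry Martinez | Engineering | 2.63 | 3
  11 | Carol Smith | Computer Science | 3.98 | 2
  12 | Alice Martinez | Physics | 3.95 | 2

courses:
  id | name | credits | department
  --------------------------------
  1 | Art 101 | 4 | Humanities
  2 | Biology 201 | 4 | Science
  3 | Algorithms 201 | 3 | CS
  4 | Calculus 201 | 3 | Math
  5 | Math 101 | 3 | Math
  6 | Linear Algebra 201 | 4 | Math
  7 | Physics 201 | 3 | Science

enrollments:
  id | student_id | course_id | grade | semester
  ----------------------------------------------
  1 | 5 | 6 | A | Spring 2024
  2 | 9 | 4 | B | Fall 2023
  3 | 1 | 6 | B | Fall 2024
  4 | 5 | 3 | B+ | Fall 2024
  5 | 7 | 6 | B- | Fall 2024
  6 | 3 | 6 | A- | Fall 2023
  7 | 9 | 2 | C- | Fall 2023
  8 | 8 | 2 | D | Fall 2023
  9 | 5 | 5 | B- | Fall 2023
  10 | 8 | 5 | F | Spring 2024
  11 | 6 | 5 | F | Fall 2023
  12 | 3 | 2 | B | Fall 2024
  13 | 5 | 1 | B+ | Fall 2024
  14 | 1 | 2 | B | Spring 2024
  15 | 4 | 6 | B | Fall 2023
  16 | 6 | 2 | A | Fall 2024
SELECT id, student_id FROM enrollments WHERE student_id IN (SELECT id FROM students WHERE major = 'Chemistry')

Execution result:
id | student_id
3 | 1
14 | 1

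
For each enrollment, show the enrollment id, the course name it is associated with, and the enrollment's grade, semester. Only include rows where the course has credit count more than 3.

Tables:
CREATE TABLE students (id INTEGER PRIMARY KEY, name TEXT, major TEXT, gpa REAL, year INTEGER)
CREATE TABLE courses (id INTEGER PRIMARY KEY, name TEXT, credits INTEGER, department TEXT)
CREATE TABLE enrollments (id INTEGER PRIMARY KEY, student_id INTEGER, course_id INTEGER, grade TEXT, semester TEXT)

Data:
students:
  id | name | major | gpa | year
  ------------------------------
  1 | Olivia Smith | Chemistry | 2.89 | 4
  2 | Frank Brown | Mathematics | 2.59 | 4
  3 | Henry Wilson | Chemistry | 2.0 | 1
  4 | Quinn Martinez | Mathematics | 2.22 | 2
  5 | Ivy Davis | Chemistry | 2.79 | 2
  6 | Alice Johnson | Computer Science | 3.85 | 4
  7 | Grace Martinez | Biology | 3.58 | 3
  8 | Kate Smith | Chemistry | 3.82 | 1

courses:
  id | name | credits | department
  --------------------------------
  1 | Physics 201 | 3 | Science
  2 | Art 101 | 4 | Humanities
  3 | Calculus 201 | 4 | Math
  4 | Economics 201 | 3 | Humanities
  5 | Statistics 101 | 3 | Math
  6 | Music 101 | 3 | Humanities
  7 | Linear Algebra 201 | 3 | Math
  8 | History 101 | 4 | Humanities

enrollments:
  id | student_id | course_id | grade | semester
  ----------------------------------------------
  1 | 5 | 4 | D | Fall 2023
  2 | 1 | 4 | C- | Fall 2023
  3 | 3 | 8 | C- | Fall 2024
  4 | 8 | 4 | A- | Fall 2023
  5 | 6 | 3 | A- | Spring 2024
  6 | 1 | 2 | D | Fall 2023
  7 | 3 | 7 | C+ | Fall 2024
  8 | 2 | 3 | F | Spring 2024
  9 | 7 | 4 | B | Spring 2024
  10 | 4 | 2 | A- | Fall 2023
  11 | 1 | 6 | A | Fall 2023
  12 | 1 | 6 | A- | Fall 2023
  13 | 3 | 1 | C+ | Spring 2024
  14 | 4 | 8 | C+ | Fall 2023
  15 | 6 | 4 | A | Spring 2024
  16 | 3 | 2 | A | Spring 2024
SELECT c.id, p.name AS course, c.grade, c.semester FROM enrollments c JOIN courses p ON c.course_id = p.id WHERE p.credits > 3

Execution result:
id | course | grade | semester
3 | History 101 | C- | Fall 2024
5 | Calculus 201 | A- | Spring 2024
6 | Art 101 | D | Fall 2023
8 | Calculus 201 | F | Spring 2024
10 | Art 101 | A- | Fall 2023
14 | History 101 | C+ | Fall 2023
16 | Art 101 | A | Spring 2024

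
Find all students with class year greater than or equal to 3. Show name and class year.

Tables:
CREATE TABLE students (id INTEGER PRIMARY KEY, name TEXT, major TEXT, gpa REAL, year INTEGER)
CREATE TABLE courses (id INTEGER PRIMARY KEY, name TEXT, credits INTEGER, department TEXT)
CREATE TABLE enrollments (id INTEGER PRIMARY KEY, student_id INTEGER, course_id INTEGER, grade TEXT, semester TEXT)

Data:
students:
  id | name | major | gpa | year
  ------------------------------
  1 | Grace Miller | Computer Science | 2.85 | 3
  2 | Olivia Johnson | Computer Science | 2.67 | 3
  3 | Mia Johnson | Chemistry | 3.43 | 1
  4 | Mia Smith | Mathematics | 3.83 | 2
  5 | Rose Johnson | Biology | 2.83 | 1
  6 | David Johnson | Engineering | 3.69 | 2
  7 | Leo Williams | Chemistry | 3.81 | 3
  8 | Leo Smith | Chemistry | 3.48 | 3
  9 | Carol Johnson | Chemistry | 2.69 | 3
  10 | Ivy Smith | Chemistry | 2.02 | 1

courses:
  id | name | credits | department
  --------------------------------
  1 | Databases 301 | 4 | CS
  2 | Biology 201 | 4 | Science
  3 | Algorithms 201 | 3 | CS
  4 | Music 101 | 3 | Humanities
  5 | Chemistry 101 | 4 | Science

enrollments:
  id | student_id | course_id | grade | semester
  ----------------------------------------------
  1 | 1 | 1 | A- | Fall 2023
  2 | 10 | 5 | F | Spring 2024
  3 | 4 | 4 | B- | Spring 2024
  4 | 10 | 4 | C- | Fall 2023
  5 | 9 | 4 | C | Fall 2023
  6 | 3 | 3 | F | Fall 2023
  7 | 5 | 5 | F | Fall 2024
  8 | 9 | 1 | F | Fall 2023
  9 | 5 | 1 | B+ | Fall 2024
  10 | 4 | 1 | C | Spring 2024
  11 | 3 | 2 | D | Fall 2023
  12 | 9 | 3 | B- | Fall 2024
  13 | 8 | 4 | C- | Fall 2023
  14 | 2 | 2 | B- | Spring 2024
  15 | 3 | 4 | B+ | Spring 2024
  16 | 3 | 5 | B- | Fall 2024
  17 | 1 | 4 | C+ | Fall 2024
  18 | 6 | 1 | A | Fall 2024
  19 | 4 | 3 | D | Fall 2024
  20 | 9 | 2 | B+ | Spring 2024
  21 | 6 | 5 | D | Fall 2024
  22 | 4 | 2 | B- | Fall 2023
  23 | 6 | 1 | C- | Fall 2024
SELECT name, year FROM students WHERE year >= 3

Execution result:
name | year
Grace Miller | 3
Olivia Johnson | 3
Leo Williams | 3
Leo Smith | 3
Carol Johnson | 3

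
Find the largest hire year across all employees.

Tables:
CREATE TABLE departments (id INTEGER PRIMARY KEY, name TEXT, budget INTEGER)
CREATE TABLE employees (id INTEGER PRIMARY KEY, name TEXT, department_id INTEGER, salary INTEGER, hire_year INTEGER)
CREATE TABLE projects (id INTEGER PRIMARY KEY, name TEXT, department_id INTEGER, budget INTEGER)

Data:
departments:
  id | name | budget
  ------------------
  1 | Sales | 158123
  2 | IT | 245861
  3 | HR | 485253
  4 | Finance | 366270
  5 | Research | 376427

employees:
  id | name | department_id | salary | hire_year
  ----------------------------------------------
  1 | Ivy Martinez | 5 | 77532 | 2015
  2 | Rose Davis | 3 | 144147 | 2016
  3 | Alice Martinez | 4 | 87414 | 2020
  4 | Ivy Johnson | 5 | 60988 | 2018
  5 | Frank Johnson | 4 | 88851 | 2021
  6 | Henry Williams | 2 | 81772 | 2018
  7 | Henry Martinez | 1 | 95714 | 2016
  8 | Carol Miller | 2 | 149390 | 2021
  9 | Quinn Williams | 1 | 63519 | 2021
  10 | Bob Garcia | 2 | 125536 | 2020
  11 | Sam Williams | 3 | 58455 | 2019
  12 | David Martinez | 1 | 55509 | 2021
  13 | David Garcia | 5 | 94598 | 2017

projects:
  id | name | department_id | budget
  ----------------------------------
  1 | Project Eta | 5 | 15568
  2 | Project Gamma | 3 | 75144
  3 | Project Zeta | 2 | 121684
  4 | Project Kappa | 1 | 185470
SELECT MAX(hire_year) FROM employees

Execution result:
2021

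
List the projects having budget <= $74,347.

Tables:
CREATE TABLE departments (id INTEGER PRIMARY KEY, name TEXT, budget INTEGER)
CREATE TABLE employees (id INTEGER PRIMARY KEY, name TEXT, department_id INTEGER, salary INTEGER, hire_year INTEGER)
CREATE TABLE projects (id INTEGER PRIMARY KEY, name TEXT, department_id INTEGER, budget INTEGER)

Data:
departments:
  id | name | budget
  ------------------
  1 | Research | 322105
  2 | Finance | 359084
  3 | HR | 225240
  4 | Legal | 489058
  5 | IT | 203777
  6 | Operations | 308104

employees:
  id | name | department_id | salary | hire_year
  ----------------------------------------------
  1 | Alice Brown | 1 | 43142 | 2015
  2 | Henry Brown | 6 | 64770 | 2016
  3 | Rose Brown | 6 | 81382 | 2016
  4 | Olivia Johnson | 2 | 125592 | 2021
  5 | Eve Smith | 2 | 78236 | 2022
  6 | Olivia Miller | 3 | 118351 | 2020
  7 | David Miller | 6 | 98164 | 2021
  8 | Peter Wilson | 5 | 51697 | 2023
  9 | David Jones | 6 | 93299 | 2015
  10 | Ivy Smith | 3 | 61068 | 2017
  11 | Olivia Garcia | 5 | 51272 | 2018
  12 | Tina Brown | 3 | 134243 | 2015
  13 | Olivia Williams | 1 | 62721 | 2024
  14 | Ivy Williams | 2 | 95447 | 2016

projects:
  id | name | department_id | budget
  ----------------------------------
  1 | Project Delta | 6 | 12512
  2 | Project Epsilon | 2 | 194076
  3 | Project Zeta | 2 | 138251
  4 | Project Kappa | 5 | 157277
SELECT name, budget FROM projects WHERE budget <= 74347

Execution result:
name | budget
Project Delta | 12512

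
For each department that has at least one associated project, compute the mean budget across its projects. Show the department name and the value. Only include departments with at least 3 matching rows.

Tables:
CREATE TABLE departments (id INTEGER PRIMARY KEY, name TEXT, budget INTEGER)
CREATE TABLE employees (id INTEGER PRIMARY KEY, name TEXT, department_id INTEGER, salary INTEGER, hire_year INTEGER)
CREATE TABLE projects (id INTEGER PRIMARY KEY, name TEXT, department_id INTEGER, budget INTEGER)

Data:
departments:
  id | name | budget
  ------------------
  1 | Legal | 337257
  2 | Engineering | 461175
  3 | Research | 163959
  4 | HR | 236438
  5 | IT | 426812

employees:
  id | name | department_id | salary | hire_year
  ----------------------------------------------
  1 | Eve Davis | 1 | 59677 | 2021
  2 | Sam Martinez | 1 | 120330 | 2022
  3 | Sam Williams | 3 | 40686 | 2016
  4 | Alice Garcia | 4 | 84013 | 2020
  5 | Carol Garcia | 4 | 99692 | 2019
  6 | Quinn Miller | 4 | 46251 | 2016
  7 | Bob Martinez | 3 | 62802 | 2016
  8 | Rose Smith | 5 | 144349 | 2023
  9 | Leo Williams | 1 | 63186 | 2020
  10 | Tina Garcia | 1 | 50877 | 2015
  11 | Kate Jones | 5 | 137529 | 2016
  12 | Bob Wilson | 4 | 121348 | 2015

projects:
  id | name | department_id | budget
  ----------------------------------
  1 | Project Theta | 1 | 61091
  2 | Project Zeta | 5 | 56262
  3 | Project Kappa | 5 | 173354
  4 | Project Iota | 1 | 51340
SELECT p.name, AVG(c.budget) AS avg_budget FROM projects c JOIN departments p ON c.department_id = p.id GROUP BY p.id, p.name HAVING COUNT(*) >= 3

Execution result:
(no rows)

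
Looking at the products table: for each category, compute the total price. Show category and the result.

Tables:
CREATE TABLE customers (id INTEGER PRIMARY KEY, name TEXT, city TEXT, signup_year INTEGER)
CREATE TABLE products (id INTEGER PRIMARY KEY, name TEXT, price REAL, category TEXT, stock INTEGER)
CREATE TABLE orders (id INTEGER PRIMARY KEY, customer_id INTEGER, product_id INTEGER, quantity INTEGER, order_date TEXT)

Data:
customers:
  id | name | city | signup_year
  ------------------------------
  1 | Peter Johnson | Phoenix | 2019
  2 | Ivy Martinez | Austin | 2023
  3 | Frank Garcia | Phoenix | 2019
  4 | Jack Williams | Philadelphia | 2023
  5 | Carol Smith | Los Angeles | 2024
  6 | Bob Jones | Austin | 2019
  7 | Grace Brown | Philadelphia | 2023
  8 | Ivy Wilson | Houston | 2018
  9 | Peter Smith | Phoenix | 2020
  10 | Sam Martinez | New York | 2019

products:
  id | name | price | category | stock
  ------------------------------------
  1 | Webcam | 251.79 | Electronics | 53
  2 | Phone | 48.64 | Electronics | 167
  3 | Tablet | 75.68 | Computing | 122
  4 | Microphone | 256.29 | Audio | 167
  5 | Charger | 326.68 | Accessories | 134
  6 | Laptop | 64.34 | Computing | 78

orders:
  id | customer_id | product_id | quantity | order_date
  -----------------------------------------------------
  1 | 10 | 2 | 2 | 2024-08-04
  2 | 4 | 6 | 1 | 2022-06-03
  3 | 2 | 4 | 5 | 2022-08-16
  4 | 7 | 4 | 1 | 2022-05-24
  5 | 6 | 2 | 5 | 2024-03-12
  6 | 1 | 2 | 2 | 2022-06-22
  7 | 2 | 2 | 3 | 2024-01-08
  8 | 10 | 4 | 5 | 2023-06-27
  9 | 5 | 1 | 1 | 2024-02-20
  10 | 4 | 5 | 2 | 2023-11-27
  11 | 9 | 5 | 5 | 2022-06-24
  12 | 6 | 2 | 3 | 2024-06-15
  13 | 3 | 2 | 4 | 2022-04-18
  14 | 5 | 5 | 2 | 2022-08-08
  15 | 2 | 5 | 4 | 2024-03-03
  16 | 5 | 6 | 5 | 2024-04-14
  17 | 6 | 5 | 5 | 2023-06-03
SELECT category, SUM(price) AS sum_price FROM products GROUP BY category

Execution result:
category | sum_price
Accessories | 326.68
Audio | 256.29
Computing | 140.02
Electronics | 300.43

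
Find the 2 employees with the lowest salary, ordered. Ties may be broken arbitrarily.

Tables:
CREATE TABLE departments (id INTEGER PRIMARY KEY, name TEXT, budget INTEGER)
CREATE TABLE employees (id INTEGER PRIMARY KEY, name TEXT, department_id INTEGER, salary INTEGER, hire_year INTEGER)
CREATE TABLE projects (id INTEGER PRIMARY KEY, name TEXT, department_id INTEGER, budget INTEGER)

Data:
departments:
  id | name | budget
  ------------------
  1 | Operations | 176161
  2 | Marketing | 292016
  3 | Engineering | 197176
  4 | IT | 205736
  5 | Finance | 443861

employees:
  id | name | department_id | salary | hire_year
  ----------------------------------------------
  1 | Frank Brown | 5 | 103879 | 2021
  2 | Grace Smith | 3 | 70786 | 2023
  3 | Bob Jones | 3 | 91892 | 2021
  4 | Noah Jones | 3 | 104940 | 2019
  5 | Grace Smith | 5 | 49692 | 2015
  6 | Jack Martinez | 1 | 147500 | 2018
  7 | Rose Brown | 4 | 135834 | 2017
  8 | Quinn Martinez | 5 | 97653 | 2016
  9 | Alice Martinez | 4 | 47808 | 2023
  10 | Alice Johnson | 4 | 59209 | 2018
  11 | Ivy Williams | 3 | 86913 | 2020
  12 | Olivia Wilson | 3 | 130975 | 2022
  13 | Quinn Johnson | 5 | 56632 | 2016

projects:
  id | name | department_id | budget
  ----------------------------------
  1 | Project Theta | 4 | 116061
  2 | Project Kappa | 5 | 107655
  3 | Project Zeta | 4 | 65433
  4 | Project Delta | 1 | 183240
SELECT name, salary FROM employees ORDER BY salary ASC LIMIT 2

Execution result:
name | salary
Alice Martinez | 47808
Grace Smith | 49692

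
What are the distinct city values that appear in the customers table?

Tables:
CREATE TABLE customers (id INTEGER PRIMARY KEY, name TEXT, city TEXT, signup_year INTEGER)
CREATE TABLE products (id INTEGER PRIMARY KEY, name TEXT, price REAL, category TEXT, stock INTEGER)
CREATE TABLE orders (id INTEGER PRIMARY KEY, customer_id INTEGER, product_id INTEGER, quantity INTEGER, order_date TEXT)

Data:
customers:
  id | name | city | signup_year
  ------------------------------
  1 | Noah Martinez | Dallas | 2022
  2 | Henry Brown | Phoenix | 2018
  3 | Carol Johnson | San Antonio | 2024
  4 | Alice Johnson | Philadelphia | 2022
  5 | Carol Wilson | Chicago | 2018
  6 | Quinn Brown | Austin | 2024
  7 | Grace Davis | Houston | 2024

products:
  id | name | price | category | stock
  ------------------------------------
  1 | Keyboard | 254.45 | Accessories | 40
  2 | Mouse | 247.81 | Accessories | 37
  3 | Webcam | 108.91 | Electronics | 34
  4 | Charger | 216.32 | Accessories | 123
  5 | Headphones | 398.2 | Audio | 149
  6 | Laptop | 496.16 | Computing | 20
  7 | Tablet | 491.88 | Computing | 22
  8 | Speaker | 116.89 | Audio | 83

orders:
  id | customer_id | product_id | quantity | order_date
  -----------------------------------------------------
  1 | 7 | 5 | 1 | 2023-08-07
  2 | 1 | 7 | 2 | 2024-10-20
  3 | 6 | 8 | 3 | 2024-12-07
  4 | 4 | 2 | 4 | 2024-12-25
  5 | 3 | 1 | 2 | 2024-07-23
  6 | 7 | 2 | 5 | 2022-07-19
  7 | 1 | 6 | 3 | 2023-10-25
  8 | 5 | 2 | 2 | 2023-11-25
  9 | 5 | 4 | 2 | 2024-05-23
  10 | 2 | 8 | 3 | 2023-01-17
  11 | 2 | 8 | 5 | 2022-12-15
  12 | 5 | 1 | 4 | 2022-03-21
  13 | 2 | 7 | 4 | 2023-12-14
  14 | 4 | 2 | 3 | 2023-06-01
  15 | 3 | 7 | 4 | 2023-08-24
SELECT DISTINCT city FROM customers

Execution result:
city
Dallas
Phoenix
San Antonio
Philadelphia
Chicago
Austin
Houston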